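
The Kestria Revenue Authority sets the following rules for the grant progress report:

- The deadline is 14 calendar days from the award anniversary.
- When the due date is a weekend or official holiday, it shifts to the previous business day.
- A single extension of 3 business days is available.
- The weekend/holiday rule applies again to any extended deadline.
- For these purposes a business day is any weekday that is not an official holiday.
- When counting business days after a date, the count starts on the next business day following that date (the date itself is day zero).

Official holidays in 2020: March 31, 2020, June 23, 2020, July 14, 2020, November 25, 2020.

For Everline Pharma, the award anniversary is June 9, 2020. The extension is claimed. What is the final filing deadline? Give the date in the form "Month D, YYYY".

14 calendar days after June 9, 2020 is June 23, 2020.
Because June 23, 2020 is a listed holiday, the deadline becomes June 22, 2020 (Monday).
Counting 3 further business days from June 22, 2020 reaches June 26, 2020.
June 26, 2020 is a Friday and not a listed holiday, so it stands.
Final deadline: June 26, 2020.

June 26, 2020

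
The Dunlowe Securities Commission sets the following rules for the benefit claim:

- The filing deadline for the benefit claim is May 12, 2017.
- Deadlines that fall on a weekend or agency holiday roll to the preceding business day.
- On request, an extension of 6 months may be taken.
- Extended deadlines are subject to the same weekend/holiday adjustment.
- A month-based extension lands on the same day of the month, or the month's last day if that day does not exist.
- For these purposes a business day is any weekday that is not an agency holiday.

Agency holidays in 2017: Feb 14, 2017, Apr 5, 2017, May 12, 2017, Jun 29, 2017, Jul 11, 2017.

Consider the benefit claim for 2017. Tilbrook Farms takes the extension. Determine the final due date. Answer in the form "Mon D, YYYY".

The statutory due date is May 12, 2017.
May 12, 2017 falls on a listed holiday. Rolling to the preceding business day gives May 11, 2017, a Thursday.
Applying the 6 months extension: 6 months after May 11, 2017 is Nov 11, 2017.
Nov 11, 2017 falls on a Saturday. Rolling to the preceding business day gives Nov 10, 2017, a Friday.
Deadline: Nov 10, 2017.

Nov 10, 2017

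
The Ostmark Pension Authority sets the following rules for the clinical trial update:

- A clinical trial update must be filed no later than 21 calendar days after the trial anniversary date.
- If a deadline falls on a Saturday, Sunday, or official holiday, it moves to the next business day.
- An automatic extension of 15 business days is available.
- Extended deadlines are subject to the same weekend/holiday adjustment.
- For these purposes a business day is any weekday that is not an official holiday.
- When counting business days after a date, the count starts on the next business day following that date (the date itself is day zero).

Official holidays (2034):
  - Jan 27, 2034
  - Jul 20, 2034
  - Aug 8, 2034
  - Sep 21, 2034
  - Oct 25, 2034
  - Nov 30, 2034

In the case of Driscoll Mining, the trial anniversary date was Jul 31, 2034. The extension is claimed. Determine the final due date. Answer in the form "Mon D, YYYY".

Sep 11, 2034

From Jul 31, 2034, 21 calendar days later is Aug 21, 2034.
Since Aug 21, 2034 is a Monday and not a holiday, the date is unchanged.
Counting 15 further business days from Aug 21, 2034 reaches Sep 11, 2034.
Sep 11, 2034 (Monday) is already a business day.
Final deadline: Sep 11, 2034.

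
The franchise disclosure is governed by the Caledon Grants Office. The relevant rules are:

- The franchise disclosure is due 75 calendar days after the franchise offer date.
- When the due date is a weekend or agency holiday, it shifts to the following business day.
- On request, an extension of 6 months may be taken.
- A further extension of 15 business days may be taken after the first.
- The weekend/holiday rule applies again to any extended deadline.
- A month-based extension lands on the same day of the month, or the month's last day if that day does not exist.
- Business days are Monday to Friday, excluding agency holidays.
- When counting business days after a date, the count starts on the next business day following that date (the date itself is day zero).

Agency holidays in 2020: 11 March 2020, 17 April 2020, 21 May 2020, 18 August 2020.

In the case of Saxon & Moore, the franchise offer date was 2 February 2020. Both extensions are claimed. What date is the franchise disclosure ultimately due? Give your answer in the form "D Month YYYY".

Adding 75 calendar days to 2 February 2020 gives 17 April 2020.
Because 17 April 2020 is a listed holiday, the deadline becomes 20 April 2020 (Monday).
The 6 months extension carries 20 April 2020 to 20 October 2020.
20 October 2020 is a Tuesday and not a listed holiday, so it stands.
The 15-business-day extension runs from 20 October 2020 to 10 November 2020.
10 November 2020 (Tuesday) is already a business day.
So the filing is due 10 November 2020.

10 November 2020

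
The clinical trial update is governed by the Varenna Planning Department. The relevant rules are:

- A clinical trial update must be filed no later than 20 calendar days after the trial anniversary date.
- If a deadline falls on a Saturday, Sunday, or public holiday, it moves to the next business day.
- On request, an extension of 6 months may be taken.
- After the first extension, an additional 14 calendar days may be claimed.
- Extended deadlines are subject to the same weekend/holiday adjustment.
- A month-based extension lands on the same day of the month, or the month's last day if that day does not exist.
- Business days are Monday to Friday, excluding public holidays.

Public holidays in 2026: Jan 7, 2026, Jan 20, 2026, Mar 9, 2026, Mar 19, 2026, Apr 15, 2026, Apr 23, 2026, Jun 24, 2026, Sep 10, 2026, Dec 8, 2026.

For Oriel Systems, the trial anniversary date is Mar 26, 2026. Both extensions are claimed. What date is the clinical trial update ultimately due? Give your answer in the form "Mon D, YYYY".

From Mar 26, 2026, 20 calendar days later is Apr 15, 2026.
Apr 15, 2026 is a listed holiday; the next business day is Apr 16, 2026 (Thursday).
Add 6 months to Apr 16, 2026: Oct 16, 2026.
Oct 16, 2026 falls on a Friday, which is a business day, so no adjustment is needed.
Applying the 14-calendar-day extension: Oct 16, 2026 + 14 days = Oct 30, 2026.
Oct 30, 2026 (Friday) is already a business day.
The final due date is Oct 30, 2026.

Oct 30, 2026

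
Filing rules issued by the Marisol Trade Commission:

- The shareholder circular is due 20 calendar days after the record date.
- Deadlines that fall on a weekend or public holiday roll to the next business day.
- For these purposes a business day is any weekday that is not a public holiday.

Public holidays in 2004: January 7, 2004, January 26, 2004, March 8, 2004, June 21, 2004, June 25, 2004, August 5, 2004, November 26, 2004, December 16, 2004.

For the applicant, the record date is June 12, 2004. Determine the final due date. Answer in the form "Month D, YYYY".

20 calendar days after June 12, 2004 is July 2, 2004.
Since July 2, 2004 is a Friday and not a holiday, the date is unchanged.
Deadline: July 2, 2004.

July 2, 2004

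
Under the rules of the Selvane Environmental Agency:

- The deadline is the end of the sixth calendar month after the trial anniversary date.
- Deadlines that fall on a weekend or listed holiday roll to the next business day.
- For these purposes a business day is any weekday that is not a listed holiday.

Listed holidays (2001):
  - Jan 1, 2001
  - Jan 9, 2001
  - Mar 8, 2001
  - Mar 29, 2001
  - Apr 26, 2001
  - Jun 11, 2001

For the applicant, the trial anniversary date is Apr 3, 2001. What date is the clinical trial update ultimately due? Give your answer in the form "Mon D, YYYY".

The sixth month after Apr 3, 2001 is October 2001, whose last day is Oct 31, 2001.
Oct 31, 2001 (Wednesday) is already a business day.
Deadline: Oct 31, 2001.

Oct 31, 2001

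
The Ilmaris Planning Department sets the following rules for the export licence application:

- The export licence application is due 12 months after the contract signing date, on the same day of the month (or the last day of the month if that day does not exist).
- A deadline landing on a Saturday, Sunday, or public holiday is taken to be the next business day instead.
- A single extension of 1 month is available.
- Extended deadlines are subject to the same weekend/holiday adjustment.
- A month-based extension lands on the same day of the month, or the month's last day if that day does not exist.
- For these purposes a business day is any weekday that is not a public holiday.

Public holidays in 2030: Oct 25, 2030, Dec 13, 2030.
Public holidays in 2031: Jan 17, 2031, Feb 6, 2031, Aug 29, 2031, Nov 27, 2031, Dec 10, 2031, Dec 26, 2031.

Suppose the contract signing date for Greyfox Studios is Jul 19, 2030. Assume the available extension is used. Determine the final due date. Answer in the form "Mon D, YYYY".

Aug 21, 2031

12 months after Jul 19, 2030, on the same day of the month, is Jul 19, 2031.
Because Jul 19, 2031 is a Saturday, the deadline becomes Jul 21, 2031 (Monday).
The 1 month extension carries Jul 21, 2031 to Aug 21, 2031.
Aug 21, 2031 falls on a Thursday, which is a business day, so no adjustment is needed.
Deadline: Aug 21, 2031.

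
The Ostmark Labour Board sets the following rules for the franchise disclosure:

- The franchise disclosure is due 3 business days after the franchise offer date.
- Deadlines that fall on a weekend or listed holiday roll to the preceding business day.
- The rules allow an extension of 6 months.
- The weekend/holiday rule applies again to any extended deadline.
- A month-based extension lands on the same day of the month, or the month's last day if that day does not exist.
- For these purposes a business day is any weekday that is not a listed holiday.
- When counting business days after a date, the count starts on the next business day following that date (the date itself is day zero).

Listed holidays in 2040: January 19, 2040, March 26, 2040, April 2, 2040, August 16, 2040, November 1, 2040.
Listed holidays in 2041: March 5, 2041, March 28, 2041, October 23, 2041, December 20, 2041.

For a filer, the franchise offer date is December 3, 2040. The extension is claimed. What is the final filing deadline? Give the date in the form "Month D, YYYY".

Starting the day after December 3, 2040 and counting 3 business days lands on December 6, 2040.
December 6, 2040 falls on a Thursday, which is a business day, so no adjustment is needed.
Applying the 6 months extension: 6 months after December 6, 2040 is June 6, 2041.
June 6, 2041 (Thursday) is already a business day.
So the filing is due June 6, 2041.

June 6, 2041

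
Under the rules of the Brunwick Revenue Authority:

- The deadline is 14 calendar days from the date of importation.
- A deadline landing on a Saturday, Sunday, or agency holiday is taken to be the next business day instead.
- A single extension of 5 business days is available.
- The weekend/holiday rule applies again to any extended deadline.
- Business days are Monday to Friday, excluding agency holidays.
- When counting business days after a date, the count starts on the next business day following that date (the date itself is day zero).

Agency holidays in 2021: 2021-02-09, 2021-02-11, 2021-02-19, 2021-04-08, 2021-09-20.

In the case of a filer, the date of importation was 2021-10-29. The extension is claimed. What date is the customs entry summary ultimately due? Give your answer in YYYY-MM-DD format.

From 2021-10-29, 14 calendar days later is 2021-11-12.
2021-11-12 falls on a Friday, which is a business day, so no adjustment is needed.
The 5-business-day extension runs from 2021-11-12 to 2021-11-19.
Since 2021-11-19 is a Friday and not a holiday, the date is unchanged.
So the filing is due 2021-11-19.

2021-11-19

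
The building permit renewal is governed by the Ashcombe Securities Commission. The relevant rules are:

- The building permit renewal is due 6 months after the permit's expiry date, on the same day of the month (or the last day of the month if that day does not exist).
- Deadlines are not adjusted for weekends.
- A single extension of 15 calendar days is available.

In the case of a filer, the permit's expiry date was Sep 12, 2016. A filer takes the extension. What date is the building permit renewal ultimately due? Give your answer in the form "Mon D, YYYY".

Mar 27, 2017

Moving 6 months forward from Sep 12, 2016 on the corresponding day gives Mar 12, 2017.
No adjustment is made for weekends or holidays, so Mar 12, 2017 stands.
Applying the 15-calendar-day extension: Mar 12, 2017 + 15 days = Mar 27, 2017.
Mar 27, 2017 falls on a Monday. The rules make no weekend/holiday allowance, so it remains Mar 27, 2017.
Deadline: Mar 27, 2017.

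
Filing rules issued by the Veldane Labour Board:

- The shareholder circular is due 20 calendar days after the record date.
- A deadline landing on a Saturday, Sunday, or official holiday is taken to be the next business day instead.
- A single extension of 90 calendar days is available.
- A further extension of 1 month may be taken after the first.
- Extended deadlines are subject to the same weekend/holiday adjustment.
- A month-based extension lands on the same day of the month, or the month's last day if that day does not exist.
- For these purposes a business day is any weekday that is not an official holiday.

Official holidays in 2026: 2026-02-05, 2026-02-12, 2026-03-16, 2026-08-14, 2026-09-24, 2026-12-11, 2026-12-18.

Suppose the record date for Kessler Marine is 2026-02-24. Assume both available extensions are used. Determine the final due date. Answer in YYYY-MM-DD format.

2026-07-15

20 calendar days after 2026-02-24 is 2026-03-16.
2026-03-16 falls on a listed holiday. Rolling to the next business day gives 2026-03-17, a Tuesday.
The 90-calendar-day extension moves the deadline from 2026-03-17 to 2026-06-15.
2026-06-15 falls on a Monday, which is a business day, so no adjustment is needed.
The 1 month extension carries 2026-06-15 to 2026-07-15.
Since 2026-07-15 is a Wednesday and not a holiday, the date is unchanged.
So the filing is due 2026-07-15.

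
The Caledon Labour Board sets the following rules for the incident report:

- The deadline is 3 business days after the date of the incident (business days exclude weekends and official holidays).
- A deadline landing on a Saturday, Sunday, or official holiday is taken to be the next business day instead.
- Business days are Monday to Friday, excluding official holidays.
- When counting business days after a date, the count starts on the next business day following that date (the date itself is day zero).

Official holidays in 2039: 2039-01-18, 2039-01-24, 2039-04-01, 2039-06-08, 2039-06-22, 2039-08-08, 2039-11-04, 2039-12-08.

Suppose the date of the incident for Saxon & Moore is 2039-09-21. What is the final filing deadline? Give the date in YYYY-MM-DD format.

3 business days after 2039-09-21, excluding weekends and holidays, is 2039-09-26.
2039-09-26 (Monday) is already a business day.
So the filing is due 2039-09-26.

2039-09-26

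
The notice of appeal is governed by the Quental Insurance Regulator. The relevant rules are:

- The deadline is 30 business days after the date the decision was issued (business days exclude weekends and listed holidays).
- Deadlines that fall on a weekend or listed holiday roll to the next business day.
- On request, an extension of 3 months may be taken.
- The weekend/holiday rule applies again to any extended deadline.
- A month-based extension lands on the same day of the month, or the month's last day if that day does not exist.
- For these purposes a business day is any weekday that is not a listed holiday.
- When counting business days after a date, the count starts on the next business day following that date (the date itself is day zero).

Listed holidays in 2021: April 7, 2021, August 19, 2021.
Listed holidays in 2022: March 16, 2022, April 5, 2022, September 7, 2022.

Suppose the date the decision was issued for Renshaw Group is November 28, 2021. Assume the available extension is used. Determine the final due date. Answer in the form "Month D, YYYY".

April 7, 2022

Starting the day after November 28, 2021 and counting 30 business days lands on January 7, 2022.
January 7, 2022 falls on a Friday, which is a business day, so no adjustment is needed.
Add 3 months to January 7, 2022: April 7, 2022.
April 7, 2022 falls on a Thursday, which is a business day, so no adjustment is needed.
Final deadline: April 7, 2022.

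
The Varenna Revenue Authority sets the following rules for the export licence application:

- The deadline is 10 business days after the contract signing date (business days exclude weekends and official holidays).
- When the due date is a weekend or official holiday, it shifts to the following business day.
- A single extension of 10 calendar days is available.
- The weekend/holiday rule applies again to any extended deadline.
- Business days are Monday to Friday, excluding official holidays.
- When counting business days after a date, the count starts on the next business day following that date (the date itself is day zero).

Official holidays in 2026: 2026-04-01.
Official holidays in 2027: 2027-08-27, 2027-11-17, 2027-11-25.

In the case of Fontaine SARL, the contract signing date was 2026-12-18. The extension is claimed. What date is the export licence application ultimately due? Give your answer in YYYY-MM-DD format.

2027-01-11

10 business days after 2026-12-18, excluding weekends and holidays, is 2027-01-01.
2027-01-01 falls on a Friday, which is a business day, so no adjustment is needed.
Applying the 10-calendar-day extension: 2027-01-01 + 10 days = 2027-01-11.
Since 2027-01-11 is a Monday and not a holiday, the date is unchanged.
Deadline: 2027-01-11.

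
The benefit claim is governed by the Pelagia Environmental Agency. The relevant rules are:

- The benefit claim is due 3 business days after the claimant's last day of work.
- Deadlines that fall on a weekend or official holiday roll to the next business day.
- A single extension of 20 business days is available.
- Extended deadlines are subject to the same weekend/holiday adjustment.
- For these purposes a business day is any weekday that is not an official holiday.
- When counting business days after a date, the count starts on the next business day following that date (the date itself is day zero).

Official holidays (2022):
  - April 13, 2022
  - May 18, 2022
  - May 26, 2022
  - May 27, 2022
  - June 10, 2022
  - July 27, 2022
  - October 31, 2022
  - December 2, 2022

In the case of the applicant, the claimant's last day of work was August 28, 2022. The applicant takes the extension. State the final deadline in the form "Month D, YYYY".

3 business days after August 28, 2022, excluding weekends and holidays, is August 31, 2022.
Since August 31, 2022 is a Wednesday and not a holiday, the date is unchanged.
Applying the 20-business-day extension: 20 business days after August 31, 2022 is September 28, 2022.
September 28, 2022 falls on a Wednesday, which is a business day, so no adjustment is needed.
Final deadline: September 28, 2022.

September 28, 2022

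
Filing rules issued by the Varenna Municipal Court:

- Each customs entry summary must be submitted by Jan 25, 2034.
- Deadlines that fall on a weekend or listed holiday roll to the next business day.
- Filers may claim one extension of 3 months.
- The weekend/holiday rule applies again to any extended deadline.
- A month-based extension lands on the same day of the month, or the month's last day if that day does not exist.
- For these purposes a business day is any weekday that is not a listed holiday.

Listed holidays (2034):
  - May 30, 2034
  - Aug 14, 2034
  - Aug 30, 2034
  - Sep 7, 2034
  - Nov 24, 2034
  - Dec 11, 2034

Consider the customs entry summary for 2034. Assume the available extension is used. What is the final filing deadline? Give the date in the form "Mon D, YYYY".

Apr 25, 2034

The statutory due date is Jan 25, 2034.
Jan 25, 2034 falls on a Wednesday, which is a business day, so no adjustment is needed.
Add 3 months to Jan 25, 2034: Apr 25, 2034.
Apr 25, 2034 (Tuesday) is already a business day.
So the filing is due Apr 25, 2034.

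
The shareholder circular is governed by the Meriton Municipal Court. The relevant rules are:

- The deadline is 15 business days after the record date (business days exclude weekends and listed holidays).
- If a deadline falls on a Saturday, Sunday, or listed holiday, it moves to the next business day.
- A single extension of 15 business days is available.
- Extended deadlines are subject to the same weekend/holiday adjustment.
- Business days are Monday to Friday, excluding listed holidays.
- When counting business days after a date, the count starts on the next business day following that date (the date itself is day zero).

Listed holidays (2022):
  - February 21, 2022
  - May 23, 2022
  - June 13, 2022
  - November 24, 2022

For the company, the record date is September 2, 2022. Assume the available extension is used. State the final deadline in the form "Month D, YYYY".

15 business days after September 2, 2022, excluding weekends and holidays, is September 23, 2022.
September 23, 2022 is a Friday and not a listed holiday, so it stands.
Applying the 15-business-day extension: 15 business days after September 23, 2022 is October 14, 2022.
Since October 14, 2022 is a Friday and not a holiday, the date is unchanged.
Deadline: October 14, 2022.

October 14, 2022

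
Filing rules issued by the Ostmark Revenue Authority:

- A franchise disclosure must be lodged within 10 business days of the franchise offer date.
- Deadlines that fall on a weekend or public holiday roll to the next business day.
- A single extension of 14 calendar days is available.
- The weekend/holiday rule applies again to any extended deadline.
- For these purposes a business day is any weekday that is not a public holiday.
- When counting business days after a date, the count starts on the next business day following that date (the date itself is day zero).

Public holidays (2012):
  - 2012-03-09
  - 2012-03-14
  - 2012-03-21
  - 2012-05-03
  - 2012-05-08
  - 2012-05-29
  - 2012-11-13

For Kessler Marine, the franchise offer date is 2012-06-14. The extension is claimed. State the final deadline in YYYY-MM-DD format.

2012-07-12

10 business days after 2012-06-14, excluding weekends and holidays, is 2012-06-28.
2012-06-28 falls on a Thursday, which is a business day, so no adjustment is needed.
The 14-calendar-day extension moves the deadline from 2012-06-28 to 2012-07-12.
2012-07-12 falls on a Thursday, which is a business day, so no adjustment is needed.
Deadline: 2012-07-12.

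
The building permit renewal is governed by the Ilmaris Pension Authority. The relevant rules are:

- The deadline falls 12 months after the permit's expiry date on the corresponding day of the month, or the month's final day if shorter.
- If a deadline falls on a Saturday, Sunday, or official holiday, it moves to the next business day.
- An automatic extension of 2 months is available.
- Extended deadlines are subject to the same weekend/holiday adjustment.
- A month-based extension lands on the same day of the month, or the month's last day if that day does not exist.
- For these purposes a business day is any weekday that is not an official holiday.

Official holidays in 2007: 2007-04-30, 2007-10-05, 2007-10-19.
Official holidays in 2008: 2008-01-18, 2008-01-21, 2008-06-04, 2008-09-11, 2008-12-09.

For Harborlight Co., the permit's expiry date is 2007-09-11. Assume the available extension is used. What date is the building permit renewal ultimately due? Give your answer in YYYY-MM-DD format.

2008-11-12

12 months after 2007-09-11, on the same day of the month, is 2008-09-11.
2008-09-11 is a listed holiday, so it moves to the next business day, 2008-09-12 (Friday).
The 2 months extension carries 2008-09-12 to 2008-11-12.
2008-11-12 falls on a Wednesday, which is a business day, so no adjustment is needed.
Final deadline: 2008-11-12.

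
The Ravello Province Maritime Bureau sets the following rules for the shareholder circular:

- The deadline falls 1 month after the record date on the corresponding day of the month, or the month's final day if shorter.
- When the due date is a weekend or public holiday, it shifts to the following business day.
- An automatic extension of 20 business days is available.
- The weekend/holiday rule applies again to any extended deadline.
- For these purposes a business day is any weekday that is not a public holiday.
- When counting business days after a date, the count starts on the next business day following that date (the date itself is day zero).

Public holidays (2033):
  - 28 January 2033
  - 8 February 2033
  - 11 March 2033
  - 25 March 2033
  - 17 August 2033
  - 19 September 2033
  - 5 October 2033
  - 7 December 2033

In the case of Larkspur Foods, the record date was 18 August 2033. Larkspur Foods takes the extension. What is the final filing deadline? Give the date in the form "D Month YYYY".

1 month after 18 August 2033, on the same day of the month, is 18 September 2033.
18 September 2033 falls on a Sunday. Rolling to the next business day gives 20 September 2033, a Tuesday.
Counting 20 further business days from 20 September 2033 reaches 19 October 2033.
19 October 2033 (Wednesday) is already a business day.
Final deadline: 19 October 2033.

19 October 2033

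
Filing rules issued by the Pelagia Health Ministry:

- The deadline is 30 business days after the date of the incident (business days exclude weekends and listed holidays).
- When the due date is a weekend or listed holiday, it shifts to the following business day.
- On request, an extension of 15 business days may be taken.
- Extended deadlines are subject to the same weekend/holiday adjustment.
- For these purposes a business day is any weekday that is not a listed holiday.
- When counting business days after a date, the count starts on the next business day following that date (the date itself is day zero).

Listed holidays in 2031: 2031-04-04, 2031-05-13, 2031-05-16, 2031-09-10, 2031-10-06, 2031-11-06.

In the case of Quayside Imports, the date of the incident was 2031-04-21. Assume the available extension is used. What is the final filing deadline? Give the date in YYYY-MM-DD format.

Starting the day after 2031-04-21 and counting 30 business days lands on 2031-06-04.
2031-06-04 (Wednesday) is already a business day.
The 15-business-day extension runs from 2031-06-04 to 2031-06-25.
2031-06-25 (Wednesday) is already a business day.
The final due date is 2031-06-25.

2031-06-25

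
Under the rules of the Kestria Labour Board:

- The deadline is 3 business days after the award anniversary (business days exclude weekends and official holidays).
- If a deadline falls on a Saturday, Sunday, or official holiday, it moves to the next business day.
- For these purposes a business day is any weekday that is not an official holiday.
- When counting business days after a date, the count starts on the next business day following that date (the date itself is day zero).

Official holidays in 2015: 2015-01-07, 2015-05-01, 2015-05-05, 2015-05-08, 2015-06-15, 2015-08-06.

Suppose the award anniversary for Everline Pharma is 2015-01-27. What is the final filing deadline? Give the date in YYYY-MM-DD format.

Counting 3 business days after 2015-01-27 (skipping weekends and listed holidays) reaches 2015-01-30.
2015-01-30 falls on a Friday, which is a business day, so no adjustment is needed.
Final deadline: 2015-01-30.

2015-01-30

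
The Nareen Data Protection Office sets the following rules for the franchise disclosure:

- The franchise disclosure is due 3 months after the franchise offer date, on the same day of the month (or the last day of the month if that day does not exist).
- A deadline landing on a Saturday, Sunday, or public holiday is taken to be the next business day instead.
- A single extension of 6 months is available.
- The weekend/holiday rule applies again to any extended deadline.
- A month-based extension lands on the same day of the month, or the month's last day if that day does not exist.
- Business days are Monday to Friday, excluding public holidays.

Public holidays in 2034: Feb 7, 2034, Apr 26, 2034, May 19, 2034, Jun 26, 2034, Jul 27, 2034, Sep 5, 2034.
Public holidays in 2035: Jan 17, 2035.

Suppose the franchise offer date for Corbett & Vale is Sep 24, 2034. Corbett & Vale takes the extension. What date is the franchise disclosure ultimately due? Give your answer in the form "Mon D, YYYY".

Jun 25, 2035

3 months from Sep 24, 2034 is Dec 24, 2034.
Dec 24, 2034 falls on a Sunday. Rolling to the next business day gives Dec 25, 2034, a Monday.
Add 6 months to Dec 25, 2034: Jun 25, 2035.
Jun 25, 2035 falls on a Monday, which is a business day, so no adjustment is needed.
The final due date is Jun 25, 2035.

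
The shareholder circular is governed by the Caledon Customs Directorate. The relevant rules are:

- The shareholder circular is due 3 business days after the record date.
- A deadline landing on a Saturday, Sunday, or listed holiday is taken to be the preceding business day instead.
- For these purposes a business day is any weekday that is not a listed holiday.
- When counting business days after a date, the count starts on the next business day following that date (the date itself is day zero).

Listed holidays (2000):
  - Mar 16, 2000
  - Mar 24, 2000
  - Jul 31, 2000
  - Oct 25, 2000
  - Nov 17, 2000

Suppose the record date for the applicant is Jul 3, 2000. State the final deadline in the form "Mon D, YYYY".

Jul 6, 2000

Starting the day after Jul 3, 2000 and counting 3 business days lands on Jul 6, 2000.
Jul 6, 2000 falls on a Thursday, which is a business day, so no adjustment is needed.
The final due date is Jul 6, 2000.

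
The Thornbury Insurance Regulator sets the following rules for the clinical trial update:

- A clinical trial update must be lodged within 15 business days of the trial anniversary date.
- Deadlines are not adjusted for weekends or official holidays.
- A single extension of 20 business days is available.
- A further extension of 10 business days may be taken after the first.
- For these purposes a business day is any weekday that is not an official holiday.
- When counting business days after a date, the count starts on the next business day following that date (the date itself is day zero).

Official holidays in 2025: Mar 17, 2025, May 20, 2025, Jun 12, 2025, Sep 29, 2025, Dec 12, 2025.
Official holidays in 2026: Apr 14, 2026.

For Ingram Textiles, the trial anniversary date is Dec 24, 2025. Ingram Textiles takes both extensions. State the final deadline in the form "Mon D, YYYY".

15 business days after Dec 24, 2025, excluding weekends and holidays, is Jan 14, 2026.
Jan 14, 2026 is a Wednesday; no weekend or holiday adjustment applies.
Applying the 20-business-day extension: 20 business days after Jan 14, 2026 is Feb 11, 2026.
Feb 11, 2026 falls on a Wednesday. The rules make no weekend/holiday allowance, so it remains Feb 11, 2026.
Counting 10 further business days from Feb 11, 2026 reaches Feb 25, 2026.
Feb 25, 2026 is a Wednesday; no weekend or holiday adjustment applies.
The final due date is Feb 25, 2026.

Feb 25, 2026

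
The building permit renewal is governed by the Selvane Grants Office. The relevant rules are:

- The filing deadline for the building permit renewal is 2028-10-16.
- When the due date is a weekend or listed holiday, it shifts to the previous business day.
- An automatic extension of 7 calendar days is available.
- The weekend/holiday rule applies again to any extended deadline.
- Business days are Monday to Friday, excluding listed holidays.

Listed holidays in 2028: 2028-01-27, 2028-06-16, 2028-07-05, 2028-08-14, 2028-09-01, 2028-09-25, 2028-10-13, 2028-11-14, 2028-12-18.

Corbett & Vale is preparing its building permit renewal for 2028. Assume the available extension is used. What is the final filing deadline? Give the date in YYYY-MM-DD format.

Start from the fixed due date, 2028-10-16.
2028-10-16 falls on a Monday, which is a business day, so no adjustment is needed.
With the 7-day extension, 2028-10-16 becomes 2028-10-23.
2028-10-23 is a Monday and not a listed holiday, so it stands.
Deadline: 2028-10-23.

2028-10-23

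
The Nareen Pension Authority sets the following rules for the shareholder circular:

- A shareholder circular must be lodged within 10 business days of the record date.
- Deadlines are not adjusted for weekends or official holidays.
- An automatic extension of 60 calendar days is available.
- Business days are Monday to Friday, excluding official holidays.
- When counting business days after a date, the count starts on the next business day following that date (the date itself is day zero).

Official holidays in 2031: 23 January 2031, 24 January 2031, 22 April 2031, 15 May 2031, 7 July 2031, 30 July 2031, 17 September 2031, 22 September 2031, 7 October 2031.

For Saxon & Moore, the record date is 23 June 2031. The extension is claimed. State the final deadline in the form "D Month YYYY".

6 September 2031

Counting 10 business days after 23 June 2031 (skipping weekends and listed holidays) reaches 8 July 2031.
8 July 2031 is a Tuesday; no weekend or holiday adjustment applies.
With the 60-day extension, 8 July 2031 becomes 6 September 2031.
No adjustment is made for weekends or holidays, so 6 September 2031 stands.
Final deadline: 6 September 2031.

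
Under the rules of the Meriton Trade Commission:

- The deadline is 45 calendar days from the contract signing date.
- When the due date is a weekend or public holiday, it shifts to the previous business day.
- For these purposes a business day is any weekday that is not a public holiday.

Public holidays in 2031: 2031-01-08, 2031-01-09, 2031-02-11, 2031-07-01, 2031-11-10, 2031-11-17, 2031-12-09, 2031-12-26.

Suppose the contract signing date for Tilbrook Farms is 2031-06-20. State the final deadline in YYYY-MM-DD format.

45 calendar days after 2031-06-20 is 2031-08-04.
2031-08-04 (Monday) is already a business day.
Deadline: 2031-08-04.

2031-08-04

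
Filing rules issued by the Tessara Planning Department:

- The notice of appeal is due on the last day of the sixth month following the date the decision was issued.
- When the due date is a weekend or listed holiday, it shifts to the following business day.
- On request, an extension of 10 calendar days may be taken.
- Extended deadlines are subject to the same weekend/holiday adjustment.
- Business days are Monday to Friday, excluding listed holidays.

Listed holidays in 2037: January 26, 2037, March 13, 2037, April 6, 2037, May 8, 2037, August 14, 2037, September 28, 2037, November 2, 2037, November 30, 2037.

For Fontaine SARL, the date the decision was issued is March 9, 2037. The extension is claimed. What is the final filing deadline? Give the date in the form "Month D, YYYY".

October 12, 2037

6 months after March 9, 2037 is September 2037; that month ends on September 30, 2037.
Since September 30, 2037 is a Wednesday and not a holiday, the date is unchanged.
The 10-calendar-day extension moves the deadline from September 30, 2037 to October 10, 2037.
Because October 10, 2037 is a Saturday, the deadline becomes October 12, 2037 (Monday).
The final due date is October 12, 2037.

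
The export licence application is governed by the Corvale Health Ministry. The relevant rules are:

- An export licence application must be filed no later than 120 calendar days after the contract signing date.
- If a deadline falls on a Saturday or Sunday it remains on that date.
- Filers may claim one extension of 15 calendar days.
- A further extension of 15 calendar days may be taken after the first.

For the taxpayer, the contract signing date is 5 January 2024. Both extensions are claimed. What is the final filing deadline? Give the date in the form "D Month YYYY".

3 June 2024

120 calendar days after 5 January 2024 is 4 May 2024.
4 May 2024 is a Saturday; no weekend or holiday adjustment applies.
Applying the 15-calendar-day extension: 4 May 2024 + 15 days = 19 May 2024.
No adjustment is made for weekends or holidays, so 19 May 2024 stands.
Add the 15 calendar-day extension to 19 May 2024: 3 June 2024.
3 June 2024 is a Monday; no weekend or holiday adjustment applies.
Final deadline: 3 June 2024.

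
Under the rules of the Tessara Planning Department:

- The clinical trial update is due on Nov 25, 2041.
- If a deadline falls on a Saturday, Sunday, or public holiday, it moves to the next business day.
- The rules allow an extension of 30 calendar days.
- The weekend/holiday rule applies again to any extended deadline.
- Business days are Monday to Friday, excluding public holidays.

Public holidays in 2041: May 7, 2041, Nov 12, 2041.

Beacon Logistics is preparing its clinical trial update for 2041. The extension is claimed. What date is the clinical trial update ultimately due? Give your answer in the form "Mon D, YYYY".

The statutory due date is Nov 25, 2041.
Nov 25, 2041 is a Monday and not a listed holiday, so it stands.
Add the 30 calendar-day extension to Nov 25, 2041: Dec 25, 2041.
Dec 25, 2041 is a Wednesday and not a listed holiday, so it stands.
Final deadline: Dec 25, 2041.

Dec 25, 2041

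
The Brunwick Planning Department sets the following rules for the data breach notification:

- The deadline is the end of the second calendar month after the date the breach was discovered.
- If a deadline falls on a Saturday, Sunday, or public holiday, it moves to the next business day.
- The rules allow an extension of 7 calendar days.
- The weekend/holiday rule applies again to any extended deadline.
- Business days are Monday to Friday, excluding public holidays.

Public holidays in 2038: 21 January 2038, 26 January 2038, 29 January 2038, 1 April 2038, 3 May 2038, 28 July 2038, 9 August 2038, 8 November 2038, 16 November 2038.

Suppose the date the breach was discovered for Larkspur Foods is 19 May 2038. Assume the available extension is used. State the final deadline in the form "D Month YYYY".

2 months after 19 May 2038 is July 2038; that month ends on 31 July 2038.
Because 31 July 2038 is a Saturday, the deadline becomes 2 August 2038 (Monday).
Applying the 7-calendar-day extension: 2 August 2038 + 7 days = 9 August 2038.
Because 9 August 2038 is a listed holiday, the deadline becomes 10 August 2038 (Tuesday).
So the filing is due 10 August 2038.

10 August 2038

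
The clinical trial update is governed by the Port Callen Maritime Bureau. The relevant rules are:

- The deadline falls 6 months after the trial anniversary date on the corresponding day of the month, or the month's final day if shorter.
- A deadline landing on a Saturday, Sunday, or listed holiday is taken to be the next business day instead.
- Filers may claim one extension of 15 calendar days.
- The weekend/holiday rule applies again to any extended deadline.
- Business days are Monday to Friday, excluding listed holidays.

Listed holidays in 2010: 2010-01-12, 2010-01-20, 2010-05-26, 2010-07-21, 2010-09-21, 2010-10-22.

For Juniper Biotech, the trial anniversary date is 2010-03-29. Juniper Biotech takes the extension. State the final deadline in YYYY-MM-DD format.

6 months from 2010-03-29 is 2010-09-29.
2010-09-29 falls on a Wednesday, which is a business day, so no adjustment is needed.
With the 15-day extension, 2010-09-29 becomes 2010-10-14.
2010-10-14 falls on a Thursday, which is a business day, so no adjustment is needed.
Deadline: 2010-10-14.

2010-10-14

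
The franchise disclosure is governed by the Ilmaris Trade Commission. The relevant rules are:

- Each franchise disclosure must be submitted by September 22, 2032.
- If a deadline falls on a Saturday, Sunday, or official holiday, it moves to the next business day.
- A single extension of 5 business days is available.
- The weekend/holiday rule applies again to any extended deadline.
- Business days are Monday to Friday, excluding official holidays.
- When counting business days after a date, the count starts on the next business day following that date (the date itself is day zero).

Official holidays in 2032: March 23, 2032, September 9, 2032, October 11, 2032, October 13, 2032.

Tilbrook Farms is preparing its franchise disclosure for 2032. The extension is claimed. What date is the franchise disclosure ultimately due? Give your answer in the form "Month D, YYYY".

The statutory due date is September 22, 2032.
Since September 22, 2032 is a Wednesday and not a holiday, the date is unchanged.
The 5-business-day extension runs from September 22, 2032 to September 29, 2032.
Since September 29, 2032 is a Wednesday and not a holiday, the date is unchanged.
Deadline: September 29, 2032.

September 29, 2032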